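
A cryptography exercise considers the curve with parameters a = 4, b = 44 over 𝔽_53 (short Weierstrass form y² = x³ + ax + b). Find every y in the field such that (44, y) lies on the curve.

x³ + 4x + 44 = 85404 ≡ 21 (mod 53).
21 is a non-residue mod 53; no y exists.

none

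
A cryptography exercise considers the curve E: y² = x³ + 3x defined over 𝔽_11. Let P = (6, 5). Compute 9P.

Repeated addition: build up to 9P.
2P: tangent at (6, 5): λ = (3·6² + 3)/(2·5) ≡ 1/10. 10⁻¹ ≡ 10 (mod 11), so λ ≡ 1·10 ≡ 10.
  x = λ² - 6 - 6 = 100 - 12 ≡ 0; y = λ·(6 - 0) - 5 ≡ 0. → (0, 0)
3P: (0, 0) + (6, 5). λ = (5 - 0)/(6 - 0) ≡ 5/6 mod 11. 6⁻¹ ≡ 2 (mod 11), so λ ≡ 10.
  x = λ² - 0 - 6 = 100 - 6 ≡ 6; y = λ·(0 - 6) - 0 ≡ 6. → (6, 6)
4P: (6, 6) + (6, 5): same x and y₁ ≡ -y₂, so the sum is the point at infinity.
5P: the point at infinity + (6, 5) = (6, 5) (identity).
6P: tangent at (6, 5): λ = (3·6² + 3)/(2·5) ≡ 1/10. 10⁻¹ ≡ 10 (mod 11) since 10·10 = 100 ≡ 1, so λ ≡ 1·10 ≡ 10.
  x = λ² - 6 - 6 = 100 - 12 ≡ 0; y = λ·(6 - 0) - 5 ≡ 0. → (0, 0)
7P: (0, 0) + (6, 5). λ = (5 - 0)/(6 - 0) ≡ 5/6 mod 11. 6⁻¹ ≡ 2 (mod 11), so λ ≡ 10.
  x = λ² - 0 - 6 = 100 - 6 ≡ 6; y = λ·(0 - 6) - 0 ≡ 6. → (6, 6)
8P: (6, 6) + (6, 5): same x and y₁ ≡ -y₂, so the sum is the point at infinity.
9P: the point at infinity + (6, 5) = (6, 5) (identity).

(6, 5)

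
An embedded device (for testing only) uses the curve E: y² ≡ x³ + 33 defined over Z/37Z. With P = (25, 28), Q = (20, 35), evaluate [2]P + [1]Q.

First 2P:
Repeated addition: build up to 2P.
2P: tangent at (25, 28): λ = (3·25² + 0)/(2·28) ≡ 25/19. 19⁻¹ ≡ 2 (mod 37), so λ ≡ 25·2 ≡ 13.
  x = λ² - 25 - 25 = 169 - 50 ≡ 8; y = λ·(25 - 8) - 28 ≡ 8. → (8, 8)
2P = (8, 8).
Finally 2P + Q:
(8, 8) + (20, 35). λ = (35 - 8)/(20 - 8) ≡ 27/12 mod 37. 12⁻¹ ≡ 34 (mod 37) since 12·34 = 408 ≡ 1, so λ ≡ 30.
  x = λ² - 8 - 20 = 900 - 28 ≡ 21; y = λ·(8 - 21) - 8 ≡ 9. → (21, 9)

(21, 9)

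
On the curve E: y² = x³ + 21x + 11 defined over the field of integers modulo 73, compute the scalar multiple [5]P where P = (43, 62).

Double-and-add on 5 = (101)₂. Start with P = (43, 62) for the leading 1-bit.
double: tangent at (43, 62): λ = (3·43² + 21)/(2·62) ≡ 20/51. 51⁻¹ ≡ 63 (mod 73) since 51·63 = 3213 ≡ 1, so λ ≡ 20·63 ≡ 19.
  x = λ² - 43 - 43 = 361 - 86 ≡ 56; y = λ·(43 - 56) - 62 ≡ 56. → (56, 56)
double: tangent at (56, 56): λ = (3·56² + 21)/(2·56) ≡ 12/39. 39⁻¹ ≡ 15 (mod 73) since 39·15 = 585 ≡ 1, so λ ≡ 12·15 ≡ 34.
  x = λ² - 56 - 56 = 1156 - 112 ≡ 22; y = λ·(56 - 22) - 56 ≡ 5. → (22, 5)
add P: (22, 5) + (43, 62). λ = (62 - 5)/(43 - 22) ≡ 57/21 mod 73. 21⁻¹ ≡ 7 (mod 73) since 21·7 = 147 ≡ 1, so λ ≡ 34.
  x = λ² - 22 - 43 = 1156 - 65 ≡ 69; y = λ·(22 - 69) - 5 ≡ 3. → (69, 3)

(69, 3)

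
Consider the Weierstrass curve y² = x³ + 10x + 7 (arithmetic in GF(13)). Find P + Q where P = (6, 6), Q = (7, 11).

(12, 3)

(6, 6) + (7, 11). λ = (11 - 6)/(7 - 6) ≡ 5/1 mod 13. 1⁻¹ ≡ 1 (mod 13), so λ ≡ 5.
  x = λ² - 6 - 7 = 25 - 13 ≡ 12; y = λ·(6 - 12) - 6 ≡ 3. → (12, 3)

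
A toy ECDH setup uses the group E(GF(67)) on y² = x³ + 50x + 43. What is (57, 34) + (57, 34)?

tangent at (57, 34): λ = (3·57² + 50)/(2·34) ≡ 15/1. 1⁻¹ ≡ 1 (mod 67) since 1·1 = 1 ≡ 1, so λ ≡ 15·1 ≡ 15.
  x = λ² - 57 - 57 = 225 - 114 ≡ 44; y = λ·(57 - 44) - 34 ≡ 27. → (44, 27)

(44, 27)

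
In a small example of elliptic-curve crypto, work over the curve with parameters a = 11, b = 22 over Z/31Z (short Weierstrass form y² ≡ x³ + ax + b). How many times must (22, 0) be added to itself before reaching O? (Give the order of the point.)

2

2P: (22, 0) + (22, 0): same x and y₁ ≡ -y₂, so the sum is O.
2P = O, so the order is 2.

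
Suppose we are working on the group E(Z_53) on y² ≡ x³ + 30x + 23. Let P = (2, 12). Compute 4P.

(29, 52)

Repeated addition: build up to 4P.
2P: tangent at (2, 12): λ = (3·2² + 30)/(2·12) ≡ 42/24. 24⁻¹ ≡ 42 (mod 53) since 24·42 = 1008 ≡ 1, so λ ≡ 42·42 ≡ 15.
  x = λ² - 2 - 2 = 225 - 4 ≡ 9; y = λ·(2 - 9) - 12 ≡ 42. → (9, 42)
3P: (9, 42) + (2, 12). λ = (12 - 42)/(2 - 9) ≡ 23/46 mod 53. 46⁻¹ ≡ 15 (mod 53), so λ ≡ 27.
  x = λ² - 9 - 2 = 729 - 11 ≡ 29; y = λ·(9 - 29) - 42 ≡ 1. → (29, 1)
4P: (29, 1) + (2, 12). λ = (12 - 1)/(2 - 29) ≡ 11/26 mod 53. 26⁻¹ ≡ 51 (mod 53) since 26·51 = 1326 ≡ 1, so λ ≡ 31.
  x = λ² - 29 - 2 = 961 - 31 ≡ 29; y = λ·(29 - 29) - 1 ≡ 52. → (29, 52)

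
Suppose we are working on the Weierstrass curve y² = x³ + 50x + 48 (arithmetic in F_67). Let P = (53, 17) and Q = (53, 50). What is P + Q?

The two points share x = 53 and their y-coordinates satisfy 17 + 50 ≡ 0 (mod 67), so they are inverses. Their sum is the point at infinity.

O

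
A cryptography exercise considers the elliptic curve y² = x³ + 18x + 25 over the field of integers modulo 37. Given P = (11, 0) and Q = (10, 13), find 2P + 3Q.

First 2P:
Repeated addition: build up to 2P.
2P: (11, 0) + (11, 0): same x and y₁ ≡ -y₂, so the sum is O.
2P = O.
Next 3Q:
Repeated addition: build up to 3Q.
2Q: tangent at (10, 13): λ = (3·10² + 18)/(2·13) ≡ 22/26. 26⁻¹ ≡ 10 (mod 37), so λ ≡ 22·10 ≡ 35.
  x = λ² - 10 - 10 = 1225 - 20 ≡ 21; y = λ·(10 - 21) - 13 ≡ 9. → (21, 9)
3Q: (21, 9) + (10, 13). λ = (13 - 9)/(10 - 21) ≡ 4/26 mod 37. 26⁻¹ ≡ 10 (mod 37), so λ ≡ 3.
  x = λ² - 21 - 10 = 9 - 31 ≡ 15; y = λ·(21 - 15) - 9 ≡ 9. → (15, 9)
3Q = (15, 9).
Finally 2P + 3Q:
O + (15, 9) = (15, 9) (identity).

(15, 9)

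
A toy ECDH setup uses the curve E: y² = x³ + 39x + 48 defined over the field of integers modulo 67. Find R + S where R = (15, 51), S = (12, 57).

(44, 7)

(15, 51) + (12, 57). λ = (57 - 51)/(12 - 15) ≡ 6/64 mod 67. 64⁻¹ ≡ 22 (mod 67) since 64·22 = 1408 ≡ 1, so λ ≡ 65.
  x = λ² - 15 - 12 = 4225 - 27 ≡ 44; y = λ·(15 - 44) - 51 ≡ 7. → (44, 7)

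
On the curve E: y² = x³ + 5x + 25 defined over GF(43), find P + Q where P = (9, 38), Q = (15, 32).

(9, 38) + (15, 32). λ = (32 - 38)/(15 - 9) ≡ 37/6 mod 43. 6⁻¹ ≡ 36 (mod 43), so λ ≡ 42.
  x = λ² - 9 - 15 = 1764 - 24 ≡ 20; y = λ·(9 - 20) - 38 ≡ 16. → (20, 16)

(20, 16)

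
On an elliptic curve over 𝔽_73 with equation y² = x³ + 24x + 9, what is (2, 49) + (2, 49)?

tangent at (2, 49): λ = (3·2² + 24)/(2·49) ≡ 36/25. 25⁻¹ ≡ 38 (mod 73), so λ ≡ 36·38 ≡ 54.
  x = λ² - 2 - 2 = 2916 - 4 ≡ 65; y = λ·(2 - 65) - 49 ≡ 53. → (65, 53)

(65, 53)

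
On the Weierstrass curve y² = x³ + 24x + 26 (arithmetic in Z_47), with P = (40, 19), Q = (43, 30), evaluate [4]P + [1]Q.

(44, 16)

First 4P:
Double-and-add on 4 = (100)₂. Start with P = (40, 19) for the leading 1-bit.
double: tangent at (40, 19): λ = (3·40² + 24)/(2·19) ≡ 30/38. 38⁻¹ ≡ 26 (mod 47), so λ ≡ 30·26 ≡ 28.
  x = λ² - 40 - 40 = 784 - 80 ≡ 46; y = λ·(40 - 46) - 19 ≡ 1. → (46, 1)
double: tangent at (46, 1): λ = (3·46² + 24)/(2·1) ≡ 27/2. 2⁻¹ ≡ 24 (mod 47) since 2·24 = 48 ≡ 1, so λ ≡ 27·24 ≡ 37.
  x = λ² - 46 - 46 = 1369 - 92 ≡ 8; y = λ·(46 - 8) - 1 ≡ 42. → (8, 42)
4P = (8, 42).
Finally 4P + Q:
(8, 42) + (43, 30). λ = (30 - 42)/(43 - 8) ≡ 35/35 mod 47. 35⁻¹ ≡ 43 (mod 47), so λ ≡ 1.
  x = λ² - 8 - 43 = 1 - 51 ≡ 44; y = λ·(8 - 44) - 42 ≡ 16. → (44, 16)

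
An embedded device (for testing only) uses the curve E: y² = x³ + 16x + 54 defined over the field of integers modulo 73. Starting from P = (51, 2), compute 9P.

Repeated addition: build up to 9P.
2P: tangent at (51, 2): λ = (3·51² + 16)/(2·2) ≡ 8/4. 4⁻¹ ≡ 55 (mod 73) since 4·55 = 220 ≡ 1, so λ ≡ 8·55 ≡ 2.
  x = λ² - 51 - 51 = 4 - 102 ≡ 48; y = λ·(51 - 48) - 2 ≡ 4. → (48, 4)
3P: (48, 4) + (51, 2). λ = (2 - 4)/(51 - 48) ≡ 71/3 mod 73. 3⁻¹ ≡ 49 (mod 73), so λ ≡ 48.
  x = λ² - 48 - 51 = 2304 - 99 ≡ 15; y = λ·(48 - 15) - 4 ≡ 47. → (15, 47)
4P: (15, 47) + (51, 2). λ = (2 - 47)/(51 - 15) ≡ 28/36 mod 73. 36⁻¹ ≡ 71 (mod 73), so λ ≡ 17.
  x = λ² - 15 - 51 = 289 - 66 ≡ 4; y = λ·(15 - 4) - 47 ≡ 67. → (4, 67)
5P: (4, 67) + (51, 2). λ = (2 - 67)/(51 - 4) ≡ 8/47 mod 73. 47⁻¹ ≡ 14 (mod 73), so λ ≡ 39.
  x = λ² - 4 - 51 = 1521 - 55 ≡ 6; y = λ·(4 - 6) - 67 ≡ 1. → (6, 1)
6P: (6, 1) + (51, 2). λ = (2 - 1)/(51 - 6) ≡ 1/45 mod 73. 45⁻¹ ≡ 13 (mod 73), so λ ≡ 13.
  x = λ² - 6 - 51 = 169 - 57 ≡ 39; y = λ·(6 - 39) - 1 ≡ 8. → (39, 8)
7P: (39, 8) + (51, 2). λ = (2 - 8)/(51 - 39) ≡ 67/12 mod 73. 12⁻¹ ≡ 67 (mod 73), so λ ≡ 36.
  x = λ² - 39 - 51 = 1296 - 90 ≡ 38; y = λ·(39 - 38) - 8 ≡ 28. → (38, 28)
8P: (38, 28) + (51, 2). λ = (2 - 28)/(51 - 38) ≡ 47/13 mod 73. 13⁻¹ ≡ 45 (mod 73) since 13·45 = 585 ≡ 1, so λ ≡ 71.
  x = λ² - 38 - 51 = 5041 - 89 ≡ 61; y = λ·(38 - 61) - 28 ≡ 18. → (61, 18)
9P: (61, 18) + (51, 2). λ = (2 - 18)/(51 - 61) ≡ 57/63 mod 73. 63⁻¹ ≡ 51 (mod 73), so λ ≡ 60.
  x = λ² - 61 - 51 = 3600 - 112 ≡ 57; y = λ·(61 - 57) - 18 ≡ 3. → (57, 3)

(57, 3)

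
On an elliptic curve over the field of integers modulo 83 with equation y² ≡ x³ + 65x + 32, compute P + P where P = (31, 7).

(19, 18)

tangent at (31, 7): λ = (3·31² + 65)/(2·7) ≡ 43/14. 14⁻¹ ≡ 6 (mod 83) since 14·6 = 84 ≡ 1, so λ ≡ 43·6 ≡ 9.
  x = λ² - 31 - 31 = 81 - 62 ≡ 19; y = λ·(31 - 19) - 7 ≡ 18. → (19, 18)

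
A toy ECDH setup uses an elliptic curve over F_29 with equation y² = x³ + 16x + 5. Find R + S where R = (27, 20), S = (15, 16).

(0, 18)

(27, 20) + (15, 16). λ = (16 - 20)/(15 - 27) ≡ 25/17 mod 29. 17⁻¹ ≡ 12 (mod 29) since 17·12 = 204 ≡ 1, so λ ≡ 10.
  x = λ² - 27 - 15 = 100 - 42 ≡ 0; y = λ·(27 - 0) - 20 ≡ 18. → (0, 18)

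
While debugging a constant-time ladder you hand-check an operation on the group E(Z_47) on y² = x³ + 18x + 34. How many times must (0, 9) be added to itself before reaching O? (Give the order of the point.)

2P: tangent at (0, 9): λ = (3·0² + 18)/(2·9) ≡ 18/18. 18⁻¹ ≡ 34 (mod 47) since 18·34 = 612 ≡ 1, so λ ≡ 18·34 ≡ 1.
  x = λ² - 0 - 0 = 1 - 0 ≡ 1; y = λ·(0 - 1) - 9 ≡ 37. → (1, 37)
3P: (1, 37) + (0, 9). λ = (9 - 37)/(0 - 1) ≡ 19/46 mod 47. 46⁻¹ ≡ 46 (mod 47) since 46·46 = 2116 ≡ 1, so λ ≡ 28.
  x = λ² - 1 - 0 = 784 - 1 ≡ 31; y = λ·(1 - 31) - 37 ≡ 16. → (31, 16)
4P: (31, 16) + (0, 9). λ = (9 - 16)/(0 - 31) ≡ 40/16 mod 47. 16⁻¹ ≡ 3 (mod 47) since 16·3 = 48 ≡ 1, so λ ≡ 26.
  x = λ² - 31 - 0 = 676 - 31 ≡ 34; y = λ·(31 - 34) - 16 ≡ 0. → (34, 0)
5P: (34, 0) + (0, 9). λ = (9 - 0)/(0 - 34) ≡ 9/13 mod 47. 13⁻¹ ≡ 29 (mod 47), so λ ≡ 26.
  x = λ² - 34 - 0 = 676 - 34 ≡ 31; y = λ·(34 - 31) - 0 ≡ 31. → (31, 31)
6P: (31, 31) + (0, 9). λ = (9 - 31)/(0 - 31) ≡ 25/16 mod 47. 16⁻¹ ≡ 3 (mod 47), so λ ≡ 28.
  x = λ² - 31 - 0 = 784 - 31 ≡ 1; y = λ·(31 - 1) - 31 ≡ 10. → (1, 10)
7P: (1, 10) + (0, 9). λ = (9 - 10)/(0 - 1) ≡ 46/46 mod 47. 46⁻¹ ≡ 46 (mod 47), so λ ≡ 1.
  x = λ² - 1 - 0 = 1 - 1 ≡ 0; y = λ·(1 - 0) - 10 ≡ 38. → (0, 38)
8P: (0, 38) + (0, 9): same x and y₁ ≡ -y₂, so the sum is O.
8P = O, so the order is 8.

8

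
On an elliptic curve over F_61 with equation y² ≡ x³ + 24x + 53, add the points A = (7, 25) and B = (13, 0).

(16, 43)

(7, 25) + (13, 0). λ = (0 - 25)/(13 - 7) ≡ 36/6 mod 61. 6⁻¹ ≡ 51 (mod 61) since 6·51 = 306 ≡ 1, so λ ≡ 6.
  x = λ² - 7 - 13 = 36 - 20 ≡ 16; y = λ·(7 - 16) - 25 ≡ 43. → (16, 43)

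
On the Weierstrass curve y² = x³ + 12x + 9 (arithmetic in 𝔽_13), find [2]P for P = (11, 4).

tangent at (11, 4): λ = (3·11² + 12)/(2·4) ≡ 11/8. 8⁻¹ ≡ 5 (mod 13), so λ ≡ 11·5 ≡ 3.
  x = λ² - 11 - 11 = 9 - 22 ≡ 0; y = λ·(11 - 0) - 4 ≡ 3. → (0, 3)

(0, 3)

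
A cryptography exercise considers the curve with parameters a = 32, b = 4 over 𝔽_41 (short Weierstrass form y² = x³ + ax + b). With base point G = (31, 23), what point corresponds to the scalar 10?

Repeated addition: build up to 10G.
2G: tangent at (31, 23): λ = (3·31² + 32)/(2·23) ≡ 4/5. 5⁻¹ ≡ 33 (mod 41) since 5·33 = 165 ≡ 1, so λ ≡ 4·33 ≡ 9.
  x = λ² - 31 - 31 = 81 - 62 ≡ 19; y = λ·(31 - 19) - 23 ≡ 3. → (19, 3)
3G: (19, 3) + (31, 23). λ = (23 - 3)/(31 - 19) ≡ 20/12 mod 41. 12⁻¹ ≡ 24 (mod 41), so λ ≡ 29.
  x = λ² - 19 - 31 = 841 - 50 ≡ 12; y = λ·(19 - 12) - 3 ≡ 36. → (12, 36)
4G: (12, 36) + (31, 23). λ = (23 - 36)/(31 - 12) ≡ 28/19 mod 41. 19⁻¹ ≡ 13 (mod 41) since 19·13 = 247 ≡ 1, so λ ≡ 36.
  x = λ² - 12 - 31 = 1296 - 43 ≡ 23; y = λ·(12 - 23) - 36 ≡ 19. → (23, 19)
5G: (23, 19) + (31, 23). λ = (23 - 19)/(31 - 23) ≡ 4/8 mod 41. 8⁻¹ ≡ 36 (mod 41), so λ ≡ 21.
  x = λ² - 23 - 31 = 441 - 54 ≡ 18; y = λ·(23 - 18) - 19 ≡ 4. → (18, 4)
6G: (18, 4) + (31, 23). λ = (23 - 4)/(31 - 18) ≡ 19/13 mod 41. 13⁻¹ ≡ 19 (mod 41), so λ ≡ 33.
  x = λ² - 18 - 31 = 1089 - 49 ≡ 15; y = λ·(18 - 15) - 4 ≡ 13. → (15, 13)
7G: (15, 13) + (31, 23). λ = (23 - 13)/(31 - 15) ≡ 10/16 mod 41. 16⁻¹ ≡ 18 (mod 41) since 16·18 = 288 ≡ 1, so λ ≡ 16.
  x = λ² - 15 - 31 = 256 - 46 ≡ 5; y = λ·(15 - 5) - 13 ≡ 24. → (5, 24)
8G: (5, 24) + (31, 23). λ = (23 - 24)/(31 - 5) ≡ 40/26 mod 41. 26⁻¹ ≡ 30 (mod 41) since 26·30 = 780 ≡ 1, so λ ≡ 11.
  x = λ² - 5 - 31 = 121 - 36 ≡ 3; y = λ·(5 - 3) - 24 ≡ 39. → (3, 39)
9G: (3, 39) + (31, 23). λ = (23 - 39)/(31 - 3) ≡ 25/28 mod 41. 28⁻¹ ≡ 22 (mod 41), so λ ≡ 17.
  x = λ² - 3 - 31 = 289 - 34 ≡ 9; y = λ·(3 - 9) - 39 ≡ 23. → (9, 23)
10G: (9, 23) + (31, 23). λ = (23 - 23)/(31 - 9) ≡ 0/22 mod 41. 22⁻¹ ≡ 28 (mod 41) since 22·28 = 616 ≡ 1, so λ ≡ 0.
  x = λ² - 9 - 31 = 0 - 40 ≡ 1; y = λ·(9 - 1) - 23 ≡ 18. → (1, 18)

(1, 18)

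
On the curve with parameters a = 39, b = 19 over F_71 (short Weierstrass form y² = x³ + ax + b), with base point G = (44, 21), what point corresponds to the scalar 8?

Double-and-add on 8 = (1000)₂. Start with G = (44, 21) for the leading 1-bit.
double: tangent at (44, 21): λ = (3·44² + 39)/(2·21) ≡ 25/42. 42⁻¹ ≡ 22 (mod 71), so λ ≡ 25·22 ≡ 53.
  x = λ² - 44 - 44 = 2809 - 88 ≡ 23; y = λ·(44 - 23) - 21 ≡ 27. → (23, 27)
double: tangent at (23, 27): λ = (3·23² + 39)/(2·27) ≡ 64/54. 54⁻¹ ≡ 25 (mod 71), so λ ≡ 64·25 ≡ 38.
  x = λ² - 23 - 23 = 1444 - 46 ≡ 49; y = λ·(23 - 49) - 27 ≡ 50. → (49, 50)
double: tangent at (49, 50): λ = (3·49² + 39)/(2·50) ≡ 0/29. 29⁻¹ ≡ 49 (mod 71), so λ ≡ 0·49 ≡ 0.
  x = λ² - 49 - 49 = 0 - 98 ≡ 44; y = λ·(49 - 44) - 50 ≡ 21. → (44, 21)

(44, 21)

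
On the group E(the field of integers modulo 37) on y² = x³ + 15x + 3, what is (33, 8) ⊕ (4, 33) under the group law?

(33, 8) + (4, 33). λ = (33 - 8)/(4 - 33) ≡ 25/8 mod 37. 8⁻¹ ≡ 14 (mod 37) since 8·14 = 112 ≡ 1, so λ ≡ 17.
  x = λ² - 33 - 4 = 289 - 37 ≡ 30; y = λ·(33 - 30) - 8 ≡ 6. → (30, 6)

(30, 6)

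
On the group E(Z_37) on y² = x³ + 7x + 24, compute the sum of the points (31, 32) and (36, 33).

(10, 24)

(31, 32) + (36, 33). λ = (33 - 32)/(36 - 31) ≡ 1/5 mod 37. 5⁻¹ ≡ 15 (mod 37), so λ ≡ 15.
  x = λ² - 31 - 36 = 225 - 67 ≡ 10; y = λ·(31 - 10) - 32 ≡ 24. → (10, 24)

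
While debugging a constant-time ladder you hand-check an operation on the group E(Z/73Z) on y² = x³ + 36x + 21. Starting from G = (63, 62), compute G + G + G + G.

(26, 65)

Double-and-add on 4 = (100)₂. Start with G = (63, 62) for the leading 1-bit.
double: tangent at (63, 62): λ = (3·63² + 36)/(2·62) ≡ 44/51. 51⁻¹ ≡ 63 (mod 73) since 51·63 = 3213 ≡ 1, so λ ≡ 44·63 ≡ 71.
  x = λ² - 63 - 63 = 5041 - 126 ≡ 24; y = λ·(63 - 24) - 62 ≡ 6. → (24, 6)
double: tangent at (24, 6): λ = (3·24² + 36)/(2·6) ≡ 12/12. 12⁻¹ ≡ 67 (mod 73), so λ ≡ 12·67 ≡ 1.
  x = λ² - 24 - 24 = 1 - 48 ≡ 26; y = λ·(24 - 26) - 6 ≡ 65. → (26, 65)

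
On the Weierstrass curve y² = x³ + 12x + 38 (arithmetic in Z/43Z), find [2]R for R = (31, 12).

(33, 37)

tangent at (31, 12): λ = (3·31² + 12)/(2·12) ≡ 14/24. 24⁻¹ ≡ 9 (mod 43) since 24·9 = 216 ≡ 1, so λ ≡ 14·9 ≡ 40.
  x = λ² - 31 - 31 = 1600 - 62 ≡ 33; y = λ·(31 - 33) - 12 ≡ 37. → (33, 37)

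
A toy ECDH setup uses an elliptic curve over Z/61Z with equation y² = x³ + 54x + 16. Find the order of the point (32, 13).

2P: tangent at (32, 13): λ = (3·32² + 54)/(2·13) ≡ 15/26. 26⁻¹ ≡ 54 (mod 61) since 26·54 = 1404 ≡ 1, so λ ≡ 15·54 ≡ 17.
  x = λ² - 32 - 32 = 289 - 64 ≡ 42; y = λ·(32 - 42) - 13 ≡ 0. → (42, 0)
3P: (42, 0) + (32, 13). λ = (13 - 0)/(32 - 42) ≡ 13/51 mod 61. 51⁻¹ ≡ 6 (mod 61), so λ ≡ 17.
  x = λ² - 42 - 32 = 289 - 74 ≡ 32; y = λ·(42 - 32) - 0 ≡ 48. → (32, 48)
4P: (32, 48) + (32, 13): same x and y₁ ≡ -y₂, so the sum is O.
4P = O, so the order is 4.

4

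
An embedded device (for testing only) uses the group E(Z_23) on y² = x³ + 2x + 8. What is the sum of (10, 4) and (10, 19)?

O

The two points share x = 10 and their y-coordinates satisfy 4 + 19 ≡ 0 (mod 23), so they are inverses. Their sum is 𝒪.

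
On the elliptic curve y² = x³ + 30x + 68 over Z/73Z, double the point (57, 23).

(7, 16)

tangent at (57, 23): λ = (3·57² + 30)/(2·23) ≡ 68/46. 46⁻¹ ≡ 27 (mod 73) since 46·27 = 1242 ≡ 1, so λ ≡ 68·27 ≡ 11.
  x = λ² - 57 - 57 = 121 - 114 ≡ 7; y = λ·(57 - 7) - 23 ≡ 16. → (7, 16)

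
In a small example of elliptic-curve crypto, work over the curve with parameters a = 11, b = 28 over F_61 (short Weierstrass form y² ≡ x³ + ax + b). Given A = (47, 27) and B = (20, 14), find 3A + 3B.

(6, 26)

First 3A:
Repeated addition: build up to 3A.
2A: tangent at (47, 27): λ = (3·47² + 11)/(2·27) ≡ 50/54. 54⁻¹ ≡ 26 (mod 61) since 54·26 = 1404 ≡ 1, so λ ≡ 50·26 ≡ 19.
  x = λ² - 47 - 47 = 361 - 94 ≡ 23; y = λ·(47 - 23) - 27 ≡ 2. → (23, 2)
3A: (23, 2) + (47, 27). λ = (27 - 2)/(47 - 23) ≡ 25/24 mod 61. 24⁻¹ ≡ 28 (mod 61) since 24·28 = 672 ≡ 1, so λ ≡ 29.
  x = λ² - 23 - 47 = 841 - 70 ≡ 39; y = λ·(23 - 39) - 2 ≡ 22. → (39, 22)
3A = (39, 22).
Next 3B:
Repeated addition: build up to 3B.
2B: tangent at (20, 14): λ = (3·20² + 11)/(2·14) ≡ 52/28. 28⁻¹ ≡ 24 (mod 61) since 28·24 = 672 ≡ 1, so λ ≡ 52·24 ≡ 28.
  x = λ² - 20 - 20 = 784 - 40 ≡ 12; y = λ·(20 - 12) - 14 ≡ 27. → (12, 27)
3B: (12, 27) + (20, 14). λ = (14 - 27)/(20 - 12) ≡ 48/8 mod 61. 8⁻¹ ≡ 23 (mod 61) since 8·23 = 184 ≡ 1, so λ ≡ 6.
  x = λ² - 12 - 20 = 36 - 32 ≡ 4; y = λ·(12 - 4) - 27 ≡ 21. → (4, 21)
3B = (4, 21).
Finally 3A + 3B:
(39, 22) + (4, 21). λ = (21 - 22)/(4 - 39) ≡ 60/26 mod 61. 26⁻¹ ≡ 54 (mod 61), so λ ≡ 7.
  x = λ² - 39 - 4 = 49 - 43 ≡ 6; y = λ·(39 - 6) - 22 ≡ 26. → (6, 26)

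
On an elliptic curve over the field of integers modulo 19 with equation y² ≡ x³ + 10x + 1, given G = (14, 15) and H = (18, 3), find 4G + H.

First 4G:
Double-and-add on 4 = (100)₂. Start with G = (14, 15) for the leading 1-bit.
double: tangent at (14, 15): λ = (3·14² + 10)/(2·15) ≡ 9/11. 11⁻¹ ≡ 7 (mod 19) since 11·7 = 77 ≡ 1, so λ ≡ 9·7 ≡ 6.
  x = λ² - 14 - 14 = 36 - 28 ≡ 8; y = λ·(14 - 8) - 15 ≡ 2. → (8, 2)
double: tangent at (8, 2): λ = (3·8² + 10)/(2·2) ≡ 12/4. 4⁻¹ ≡ 5 (mod 19) since 4·5 = 20 ≡ 1, so λ ≡ 12·5 ≡ 3.
  x = λ² - 8 - 8 = 9 - 16 ≡ 12; y = λ·(8 - 12) - 2 ≡ 5. → (12, 5)
4G = (12, 5).
Finally 4G + H:
(12, 5) + (18, 3). λ = (3 - 5)/(18 - 12) ≡ 17/6 mod 19. 6⁻¹ ≡ 16 (mod 19), so λ ≡ 6.
  x = λ² - 12 - 18 = 36 - 30 ≡ 6; y = λ·(12 - 6) - 5 ≡ 12. → (6, 12)

(6, 12)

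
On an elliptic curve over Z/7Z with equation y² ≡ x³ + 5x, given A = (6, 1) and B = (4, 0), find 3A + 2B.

First 3A:
Repeated addition: build up to 3A.
2A: tangent at (6, 1): λ = (3·6² + 5)/(2·1) ≡ 1/2. 2⁻¹ ≡ 4 (mod 7), so λ ≡ 1·4 ≡ 4.
  x = λ² - 6 - 6 = 16 - 12 ≡ 4; y = λ·(6 - 4) - 1 ≡ 0. → (4, 0)
3A: (4, 0) + (6, 1). λ = (1 - 0)/(6 - 4) ≡ 1/2 mod 7. 2⁻¹ ≡ 4 (mod 7) since 2·4 = 8 ≡ 1, so λ ≡ 4.
  x = λ² - 4 - 6 = 16 - 10 ≡ 6; y = λ·(4 - 6) - 0 ≡ 6. → (6, 6)
3A = (6, 6).
Next 2B:
Repeated addition: build up to 2B.
2B: (4, 0) + (4, 0): same x and y₁ ≡ -y₂, so the sum is O.
2B = O.
Finally 3A + 2B:
(6, 6) + O = (6, 6) (identity).

(6, 6)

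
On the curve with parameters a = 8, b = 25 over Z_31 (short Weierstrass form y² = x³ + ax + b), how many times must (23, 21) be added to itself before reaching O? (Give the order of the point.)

2P: tangent at (23, 21): λ = (3·23² + 8)/(2·21) ≡ 14/11. 11⁻¹ ≡ 17 (mod 31), so λ ≡ 14·17 ≡ 21.
  x = λ² - 23 - 23 = 441 - 46 ≡ 23; y = λ·(23 - 23) - 21 ≡ 10. → (23, 10)
3P: (23, 10) + (23, 21): same x and y₁ ≡ -y₂, so the sum is O.
3P = O, so the order is 3.

3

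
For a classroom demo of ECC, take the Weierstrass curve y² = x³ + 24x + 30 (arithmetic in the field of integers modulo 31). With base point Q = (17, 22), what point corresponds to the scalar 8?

Double-and-add on 8 = (1000)₂. Start with Q = (17, 22) for the leading 1-bit.
double: tangent at (17, 22): λ = (3·17² + 24)/(2·22) ≡ 23/13. 13⁻¹ ≡ 12 (mod 31) since 13·12 = 156 ≡ 1, so λ ≡ 23·12 ≡ 28.
  x = λ² - 17 - 17 = 784 - 34 ≡ 6; y = λ·(17 - 6) - 22 ≡ 7. → (6, 7)
double: tangent at (6, 7): λ = (3·6² + 24)/(2·7) ≡ 8/14. 14⁻¹ ≡ 20 (mod 31) since 14·20 = 280 ≡ 1, so λ ≡ 8·20 ≡ 5.
  x = λ² - 6 - 6 = 25 - 12 ≡ 13; y = λ·(6 - 13) - 7 ≡ 20. → (13, 20)
double: tangent at (13, 20): λ = (3·13² + 24)/(2·20) ≡ 4/9. 9⁻¹ ≡ 7 (mod 31), so λ ≡ 4·7 ≡ 28.
  x = λ² - 13 - 13 = 784 - 26 ≡ 14; y = λ·(13 - 14) - 20 ≡ 14. → (14, 14)

(14, 14)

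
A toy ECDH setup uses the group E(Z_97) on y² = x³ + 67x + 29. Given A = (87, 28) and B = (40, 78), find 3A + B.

(83, 18)

First 3A:
Repeated addition: build up to 3A.
2A: tangent at (87, 28): λ = (3·87² + 67)/(2·28) ≡ 76/56. 56⁻¹ ≡ 26 (mod 97), so λ ≡ 76·26 ≡ 36.
  x = λ² - 87 - 87 = 1296 - 174 ≡ 55; y = λ·(87 - 55) - 28 ≡ 57. → (55, 57)
3A: (55, 57) + (87, 28). λ = (28 - 57)/(87 - 55) ≡ 68/32 mod 97. 32⁻¹ ≡ 94 (mod 97), so λ ≡ 87.
  x = λ² - 55 - 87 = 7569 - 142 ≡ 55; y = λ·(55 - 55) - 57 ≡ 40. → (55, 40)
3A = (55, 40).
Finally 3A + B:
(55, 40) + (40, 78). λ = (78 - 40)/(40 - 55) ≡ 38/82 mod 97. 82⁻¹ ≡ 84 (mod 97) since 82·84 = 6888 ≡ 1, so λ ≡ 88.
  x = λ² - 55 - 40 = 7744 - 95 ≡ 83; y = λ·(55 - 83) - 40 ≡ 18. → (83, 18)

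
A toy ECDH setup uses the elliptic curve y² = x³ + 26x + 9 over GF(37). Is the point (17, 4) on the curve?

y² = 4² ≡ 16; x³ + 26x + 9 = 5364 ≡ 36 (mod 37). 16 ≠ 36.

no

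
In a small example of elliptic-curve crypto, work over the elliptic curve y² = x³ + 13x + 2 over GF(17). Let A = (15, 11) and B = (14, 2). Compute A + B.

(15, 11) + (14, 2). λ = (2 - 11)/(14 - 15) ≡ 8/16 mod 17. 16⁻¹ ≡ 16 (mod 17) since 16·16 = 256 ≡ 1, so λ ≡ 9.
  x = λ² - 15 - 14 = 81 - 29 ≡ 1; y = λ·(15 - 1) - 11 ≡ 13. → (1, 13)

(1, 13)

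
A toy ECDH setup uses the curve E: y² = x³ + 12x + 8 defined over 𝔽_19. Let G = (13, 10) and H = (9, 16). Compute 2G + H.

(7, 6)

First 2G:
Repeated addition: build up to 2G.
2G: tangent at (13, 10): λ = (3·13² + 12)/(2·10) ≡ 6/1. 1⁻¹ ≡ 1 (mod 19) since 1·1 = 1 ≡ 1, so λ ≡ 6·1 ≡ 6.
  x = λ² - 13 - 13 = 36 - 26 ≡ 10; y = λ·(13 - 10) - 10 ≡ 8. → (10, 8)
2G = (10, 8).
Finally 2G + H:
(10, 8) + (9, 16). λ = (16 - 8)/(9 - 10) ≡ 8/18 mod 19. 18⁻¹ ≡ 18 (mod 19), so λ ≡ 11.
  x = λ² - 10 - 9 = 121 - 19 ≡ 7; y = λ·(10 - 7) - 8 ≡ 6. → (7, 6)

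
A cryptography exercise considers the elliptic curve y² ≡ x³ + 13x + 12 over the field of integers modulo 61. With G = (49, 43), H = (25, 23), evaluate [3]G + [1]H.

First 3G:
Repeated addition: build up to 3G.
2G: tangent at (49, 43): λ = (3·49² + 13)/(2·43) ≡ 18/25. 25⁻¹ ≡ 22 (mod 61), so λ ≡ 18·22 ≡ 30.
  x = λ² - 49 - 49 = 900 - 98 ≡ 9; y = λ·(49 - 9) - 43 ≡ 59. → (9, 59)
3G: (9, 59) + (49, 43). λ = (43 - 59)/(49 - 9) ≡ 45/40 mod 61. 40⁻¹ ≡ 29 (mod 61), so λ ≡ 24.
  x = λ² - 9 - 49 = 576 - 58 ≡ 30; y = λ·(9 - 30) - 59 ≡ 47. → (30, 47)
3G = (30, 47).
Finally 3G + H:
(30, 47) + (25, 23). λ = (23 - 47)/(25 - 30) ≡ 37/56 mod 61. 56⁻¹ ≡ 12 (mod 61), so λ ≡ 17.
  x = λ² - 30 - 25 = 289 - 55 ≡ 51; y = λ·(30 - 51) - 47 ≡ 23. → (51, 23)

(51, 23)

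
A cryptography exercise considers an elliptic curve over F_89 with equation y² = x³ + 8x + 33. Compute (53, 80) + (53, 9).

O

The two points share x = 53 and their y-coordinates satisfy 80 + 9 ≡ 0 (mod 89), so they are inverses. Their sum is ∞.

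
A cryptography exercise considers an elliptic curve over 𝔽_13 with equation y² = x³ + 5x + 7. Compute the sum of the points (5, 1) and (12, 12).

(5, 1) + (12, 12). λ = (12 - 1)/(12 - 5) ≡ 11/7 mod 13. 7⁻¹ ≡ 2 (mod 13) since 7·2 = 14 ≡ 1, so λ ≡ 9.
  x = λ² - 5 - 12 = 81 - 17 ≡ 12; y = λ·(5 - 12) - 1 ≡ 1. → (12, 1)

(12, 1)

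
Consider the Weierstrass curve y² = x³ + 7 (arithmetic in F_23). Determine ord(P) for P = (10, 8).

2P: tangent at (10, 8): λ = (3·10² + 0)/(2·8) ≡ 1/16. 16⁻¹ ≡ 13 (mod 23), so λ ≡ 1·13 ≡ 13.
  x = λ² - 10 - 10 = 169 - 20 ≡ 11; y = λ·(10 - 11) - 8 ≡ 2. → (11, 2)
3P: (11, 2) + (10, 8). λ = (8 - 2)/(10 - 11) ≡ 6/22 mod 23. 22⁻¹ ≡ 22 (mod 23), so λ ≡ 17.
  x = λ² - 11 - 10 = 289 - 21 ≡ 15; y = λ·(11 - 15) - 2 ≡ 22. → (15, 22)
4P: (15, 22) + (10, 8). λ = (8 - 22)/(10 - 15) ≡ 9/18 mod 23. 18⁻¹ ≡ 9 (mod 23), so λ ≡ 12.
  x = λ² - 15 - 10 = 144 - 25 ≡ 4; y = λ·(15 - 4) - 22 ≡ 18. → (4, 18)
5P: (4, 18) + (10, 8). λ = (8 - 18)/(10 - 4) ≡ 13/6 mod 23. 6⁻¹ ≡ 4 (mod 23), so λ ≡ 6.
  x = λ² - 4 - 10 = 36 - 14 ≡ 22; y = λ·(4 - 22) - 18 ≡ 12. → (22, 12)
6P: (22, 12) + (10, 8). λ = (8 - 12)/(10 - 22) ≡ 19/11 mod 23. 11⁻¹ ≡ 21 (mod 23), so λ ≡ 8.
  x = λ² - 22 - 10 = 64 - 32 ≡ 9; y = λ·(22 - 9) - 12 ≡ 0. → (9, 0)
7P: (9, 0) + (10, 8). λ = (8 - 0)/(10 - 9) ≡ 8/1 mod 23. 1⁻¹ ≡ 1 (mod 23), so λ ≡ 8.
  x = λ² - 9 - 10 = 64 - 19 ≡ 22; y = λ·(9 - 22) - 0 ≡ 11. → (22, 11)
8P: (22, 11) + (10, 8). λ = (8 - 11)/(10 - 22) ≡ 20/11 mod 23. 11⁻¹ ≡ 21 (mod 23), so λ ≡ 6.
  x = λ² - 22 - 10 = 36 - 32 ≡ 4; y = λ·(22 - 4) - 11 ≡ 5. → (4, 5)
9P: (4, 5) + (10, 8). λ = (8 - 5)/(10 - 4) ≡ 3/6 mod 23. 6⁻¹ ≡ 4 (mod 23), so λ ≡ 12.
  x = λ² - 4 - 10 = 144 - 14 ≡ 15; y = λ·(4 - 15) - 5 ≡ 1. → (15, 1)
10P: (15, 1) + (10, 8). λ = (8 - 1)/(10 - 15) ≡ 7/18 mod 23. 18⁻¹ ≡ 9 (mod 23), so λ ≡ 17.
  x = λ² - 15 - 10 = 289 - 25 ≡ 11; y = λ·(15 - 11) - 1 ≡ 21. → (11, 21)
11P: (11, 21) + (10, 8). λ = (8 - 21)/(10 - 11) ≡ 10/22 mod 23. 22⁻¹ ≡ 22 (mod 23) since 22·22 = 484 ≡ 1, so λ ≡ 13.
  x = λ² - 11 - 10 = 169 - 21 ≡ 10; y = λ·(11 - 10) - 21 ≡ 15. → (10, 15)
12P: (10, 15) + (10, 8): same x and y₁ ≡ -y₂, so the sum is the point at infinity.
12P = the point at infinity, so the order is 12.

12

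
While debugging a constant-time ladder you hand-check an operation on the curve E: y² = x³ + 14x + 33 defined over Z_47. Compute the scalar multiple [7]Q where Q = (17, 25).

Double-and-add on 7 = (111)₂. Start with Q = (17, 25) for the leading 1-bit.
double: tangent at (17, 25): λ = (3·17² + 14)/(2·25) ≡ 35/3. 3⁻¹ ≡ 16 (mod 47), so λ ≡ 35·16 ≡ 43.
  x = λ² - 17 - 17 = 1849 - 34 ≡ 29; y = λ·(17 - 29) - 25 ≡ 23. → (29, 23)
add Q: (29, 23) + (17, 25). λ = (25 - 23)/(17 - 29) ≡ 2/35 mod 47. 35⁻¹ ≡ 43 (mod 47), so λ ≡ 39.
  x = λ² - 29 - 17 = 1521 - 46 ≡ 18; y = λ·(29 - 18) - 23 ≡ 30. → (18, 30)
double: tangent at (18, 30): λ = (3·18² + 14)/(2·30) ≡ 46/13. 13⁻¹ ≡ 29 (mod 47) since 13·29 = 377 ≡ 1, so λ ≡ 46·29 ≡ 18.
  x = λ² - 18 - 18 = 324 - 36 ≡ 6; y = λ·(18 - 6) - 30 ≡ 45. → (6, 45)
add Q: (6, 45) + (17, 25). λ = (25 - 45)/(17 - 6) ≡ 27/11 mod 47. 11⁻¹ ≡ 30 (mod 47), so λ ≡ 11.
  x = λ² - 6 - 17 = 121 - 23 ≡ 4; y = λ·(6 - 4) - 45 ≡ 24. → (4, 24)

(4, 24)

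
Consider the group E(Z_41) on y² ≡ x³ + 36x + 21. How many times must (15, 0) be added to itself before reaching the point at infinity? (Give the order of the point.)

2

2P: (15, 0) + (15, 0): same x and y₁ ≡ -y₂, so the sum is the point at infinity.
2P = the point at infinity, so the order is 2.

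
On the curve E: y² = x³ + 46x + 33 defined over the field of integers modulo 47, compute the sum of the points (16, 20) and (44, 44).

(5, 23)

(16, 20) + (44, 44). λ = (44 - 20)/(44 - 16) ≡ 24/28 mod 47. 28⁻¹ ≡ 42 (mod 47) since 28·42 = 1176 ≡ 1, so λ ≡ 21.
  x = λ² - 16 - 44 = 441 - 60 ≡ 5; y = λ·(16 - 5) - 20 ≡ 23. → (5, 23)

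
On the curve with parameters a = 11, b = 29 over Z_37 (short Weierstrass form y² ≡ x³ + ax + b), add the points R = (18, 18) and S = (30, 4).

(18, 18) + (30, 4). λ = (4 - 18)/(30 - 18) ≡ 23/12 mod 37. 12⁻¹ ≡ 34 (mod 37) since 12·34 = 408 ≡ 1, so λ ≡ 5.
  x = λ² - 18 - 30 = 25 - 48 ≡ 14; y = λ·(18 - 14) - 18 ≡ 2. → (14, 2)

(14, 2)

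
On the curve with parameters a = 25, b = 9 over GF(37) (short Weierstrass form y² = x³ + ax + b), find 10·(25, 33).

(2, 20)

Write P = (25, 33).
Double-and-add on 10 = (1010)₂. Start with P = (25, 33) for the leading 1-bit.
double: tangent at (25, 33): λ = (3·25² + 25)/(2·33) ≡ 13/29. 29⁻¹ ≡ 23 (mod 37) since 29·23 = 667 ≡ 1, so λ ≡ 13·23 ≡ 3.
  x = λ² - 25 - 25 = 9 - 50 ≡ 33; y = λ·(25 - 33) - 33 ≡ 17. → (33, 17)
double: tangent at (33, 17): λ = (3·33² + 25)/(2·17) ≡ 36/34. 34⁻¹ ≡ 12 (mod 37), so λ ≡ 36·12 ≡ 25.
  x = λ² - 33 - 33 = 625 - 66 ≡ 4; y = λ·(33 - 4) - 17 ≡ 5. → (4, 5)
add P: (4, 5) + (25, 33). λ = (33 - 5)/(25 - 4) ≡ 28/21 mod 37. 21⁻¹ ≡ 30 (mod 37), so λ ≡ 26.
  x = λ² - 4 - 25 = 676 - 29 ≡ 18; y = λ·(4 - 18) - 5 ≡ 1. → (18, 1)
double: tangent at (18, 1): λ = (3·18² + 25)/(2·1) ≡ 35/2. 2⁻¹ ≡ 19 (mod 37), so λ ≡ 35·19 ≡ 36.
  x = λ² - 18 - 18 = 1296 - 36 ≡ 2; y = λ·(18 - 2) - 1 ≡ 20. → (2, 20)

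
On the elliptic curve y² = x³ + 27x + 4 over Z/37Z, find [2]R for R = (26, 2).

(10, 4)

tangent at (26, 2): λ = (3·26² + 27)/(2·2) ≡ 20/4. 4⁻¹ ≡ 28 (mod 37), so λ ≡ 20·28 ≡ 5.
  x = λ² - 26 - 26 = 25 - 52 ≡ 10; y = λ·(26 - 10) - 2 ≡ 4. → (10, 4)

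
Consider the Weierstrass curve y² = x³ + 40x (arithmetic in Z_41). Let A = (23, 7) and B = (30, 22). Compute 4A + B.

First 4A:
Double-and-add on 4 = (100)₂. Start with A = (23, 7) for the leading 1-bit.
double: tangent at (23, 7): λ = (3·23² + 40)/(2·7) ≡ 28/14. 14⁻¹ ≡ 3 (mod 41) since 14·3 = 42 ≡ 1, so λ ≡ 28·3 ≡ 2.
  x = λ² - 23 - 23 = 4 - 46 ≡ 40; y = λ·(23 - 40) - 7 ≡ 0. → (40, 0)
double: (40, 0) + (40, 0): same x and y₁ ≡ -y₂, so the sum is 𝒪.
4A = 𝒪.
Finally 4A + B:
𝒪 + (30, 22) = (30, 22) (identity).

(30, 22)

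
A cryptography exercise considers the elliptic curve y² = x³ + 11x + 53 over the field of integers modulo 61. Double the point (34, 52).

(51, 38)

tangent at (34, 52): λ = (3·34² + 11)/(2·52) ≡ 2/43. 43⁻¹ ≡ 44 (mod 61), so λ ≡ 2·44 ≡ 27.
  x = λ² - 34 - 34 = 729 - 68 ≡ 51; y = λ·(34 - 51) - 52 ≡ 38. → (51, 38)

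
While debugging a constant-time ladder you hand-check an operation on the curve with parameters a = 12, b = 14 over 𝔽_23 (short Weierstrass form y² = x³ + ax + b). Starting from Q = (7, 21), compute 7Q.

Repeated addition: build up to 7Q.
2Q: tangent at (7, 21): λ = (3·7² + 12)/(2·21) ≡ 21/19. 19⁻¹ ≡ 17 (mod 23) since 19·17 = 323 ≡ 1, so λ ≡ 21·17 ≡ 12.
  x = λ² - 7 - 7 = 144 - 14 ≡ 15; y = λ·(7 - 15) - 21 ≡ 21. → (15, 21)
3Q: (15, 21) + (7, 21). λ = (21 - 21)/(7 - 15) ≡ 0/15 mod 23. 15⁻¹ ≡ 20 (mod 23), so λ ≡ 0.
  x = λ² - 15 - 7 = 0 - 22 ≡ 1; y = λ·(15 - 1) - 21 ≡ 2. → (1, 2)
4Q: (1, 2) + (7, 21). λ = (21 - 2)/(7 - 1) ≡ 19/6 mod 23. 6⁻¹ ≡ 4 (mod 23) since 6·4 = 24 ≡ 1, so λ ≡ 7.
  x = λ² - 1 - 7 = 49 - 8 ≡ 18; y = λ·(1 - 18) - 2 ≡ 17. → (18, 17)
5Q: (18, 17) + (7, 21). λ = (21 - 17)/(7 - 18) ≡ 4/12 mod 23. 12⁻¹ ≡ 2 (mod 23) since 12·2 = 24 ≡ 1, so λ ≡ 8.
  x = λ² - 18 - 7 = 64 - 25 ≡ 16; y = λ·(18 - 16) - 17 ≡ 22. → (16, 22)
6Q: (16, 22) + (7, 21). λ = (21 - 22)/(7 - 16) ≡ 22/14 mod 23. 14⁻¹ ≡ 5 (mod 23), so λ ≡ 18.
  x = λ² - 16 - 7 = 324 - 23 ≡ 2; y = λ·(16 - 2) - 22 ≡ 0. → (2, 0)
7Q: (2, 0) + (7, 21). λ = (21 - 0)/(7 - 2) ≡ 21/5 mod 23. 5⁻¹ ≡ 14 (mod 23), so λ ≡ 18.
  x = λ² - 2 - 7 = 324 - 9 ≡ 16; y = λ·(2 - 16) - 0 ≡ 1. → (16, 1)

(16, 1)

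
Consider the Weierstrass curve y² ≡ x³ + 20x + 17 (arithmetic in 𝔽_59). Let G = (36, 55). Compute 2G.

(38, 37)

tangent at (36, 55): λ = (3·36² + 20)/(2·55) ≡ 14/51. 51⁻¹ ≡ 22 (mod 59), so λ ≡ 14·22 ≡ 13.
  x = λ² - 36 - 36 = 169 - 72 ≡ 38; y = λ·(36 - 38) - 55 ≡ 37. → (38, 37)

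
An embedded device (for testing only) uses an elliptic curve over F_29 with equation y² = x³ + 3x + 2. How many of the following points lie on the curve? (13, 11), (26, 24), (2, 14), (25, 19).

(13, 11): 11² ≡ 5, rhs ≡ 5 → on.
(26, 24): 24² ≡ 25, rhs ≡ 24 → off.
(2, 14): 14² ≡ 22, rhs ≡ 16 → off.
(25, 19): 19² ≡ 13, rhs ≡ 13 → on.

2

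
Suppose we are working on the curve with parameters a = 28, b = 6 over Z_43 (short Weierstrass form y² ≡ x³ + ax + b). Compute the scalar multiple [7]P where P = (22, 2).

(24, 22)

Repeated addition: build up to 7P.
2P: tangent at (22, 2): λ = (3·22² + 28)/(2·2) ≡ 18/4. 4⁻¹ ≡ 11 (mod 43) since 4·11 = 44 ≡ 1, so λ ≡ 18·11 ≡ 26.
  x = λ² - 22 - 22 = 676 - 44 ≡ 30; y = λ·(22 - 30) - 2 ≡ 5. → (30, 5)
3P: (30, 5) + (22, 2). λ = (2 - 5)/(22 - 30) ≡ 40/35 mod 43. 35⁻¹ ≡ 16 (mod 43), so λ ≡ 38.
  x = λ² - 30 - 22 = 1444 - 52 ≡ 16; y = λ·(30 - 16) - 5 ≡ 11. → (16, 11)
4P: (16, 11) + (22, 2). λ = (2 - 11)/(22 - 16) ≡ 34/6 mod 43. 6⁻¹ ≡ 36 (mod 43), so λ ≡ 20.
  x = λ² - 16 - 22 = 400 - 38 ≡ 18; y = λ·(16 - 18) - 11 ≡ 35. → (18, 35)
5P: (18, 35) + (22, 2). λ = (2 - 35)/(22 - 18) ≡ 10/4 mod 43. 4⁻¹ ≡ 11 (mod 43), so λ ≡ 24.
  x = λ² - 18 - 22 = 576 - 40 ≡ 20; y = λ·(18 - 20) - 35 ≡ 3. → (20, 3)
6P: (20, 3) + (22, 2). λ = (2 - 3)/(22 - 20) ≡ 42/2 mod 43. 2⁻¹ ≡ 22 (mod 43), so λ ≡ 21.
  x = λ² - 20 - 22 = 441 - 42 ≡ 12; y = λ·(20 - 12) - 3 ≡ 36. → (12, 36)
7P: (12, 36) + (22, 2). λ = (2 - 36)/(22 - 12) ≡ 9/10 mod 43. 10⁻¹ ≡ 13 (mod 43), so λ ≡ 31.
  x = λ² - 12 - 22 = 961 - 34 ≡ 24; y = λ·(12 - 24) - 36 ≡ 22. → (24, 22)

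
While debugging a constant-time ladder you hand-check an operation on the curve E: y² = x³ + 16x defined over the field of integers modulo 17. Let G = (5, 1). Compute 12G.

Double-and-add on 12 = (1100)₂. Start with G = (5, 1) for the leading 1-bit.
double: tangent at (5, 1): λ = (3·5² + 16)/(2·1) ≡ 6/2. 2⁻¹ ≡ 9 (mod 17) since 2·9 = 18 ≡ 1, so λ ≡ 6·9 ≡ 3.
  x = λ² - 5 - 5 = 9 - 10 ≡ 16; y = λ·(5 - 16) - 1 ≡ 0. → (16, 0)
add G: (16, 0) + (5, 1). λ = (1 - 0)/(5 - 16) ≡ 1/6 mod 17. 6⁻¹ ≡ 3 (mod 17), so λ ≡ 3.
  x = λ² - 16 - 5 = 9 - 21 ≡ 5; y = λ·(16 - 5) - 0 ≡ 16. → (5, 16)
double: tangent at (5, 16): λ = (3·5² + 16)/(2·16) ≡ 6/15. 15⁻¹ ≡ 8 (mod 17) since 15·8 = 120 ≡ 1, so λ ≡ 6·8 ≡ 14.
  x = λ² - 5 - 5 = 196 - 10 ≡ 16; y = λ·(5 - 16) - 16 ≡ 0. → (16, 0)
double: (16, 0) + (16, 0): same x and y₁ ≡ -y₂, so the sum is 𝒪.

O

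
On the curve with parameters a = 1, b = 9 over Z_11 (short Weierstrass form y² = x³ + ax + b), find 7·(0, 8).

Write Q = (0, 8).
Double-and-add on 7 = (111)₂. Start with Q = (0, 8) for the leading 1-bit.
double: tangent at (0, 8): λ = (3·0² + 1)/(2·8) ≡ 1/5. 5⁻¹ ≡ 9 (mod 11), so λ ≡ 1·9 ≡ 9.
  x = λ² - 0 - 0 = 81 - 0 ≡ 4; y = λ·(0 - 4) - 8 ≡ 0. → (4, 0)
add Q: (4, 0) + (0, 8). λ = (8 - 0)/(0 - 4) ≡ 8/7 mod 11. 7⁻¹ ≡ 8 (mod 11), so λ ≡ 9.
  x = λ² - 4 - 0 = 81 - 4 ≡ 0; y = λ·(4 - 0) - 0 ≡ 3. → (0, 3)
double: tangent at (0, 3): λ = (3·0² + 1)/(2·3) ≡ 1/6. 6⁻¹ ≡ 2 (mod 11) since 6·2 = 12 ≡ 1, so λ ≡ 1·2 ≡ 2.
  x = λ² - 0 - 0 = 4 - 0 ≡ 4; y = λ·(0 - 4) - 3 ≡ 0. → (4, 0)
add Q: (4, 0) + (0, 8). λ = (8 - 0)/(0 - 4) ≡ 8/7 mod 11. 7⁻¹ ≡ 8 (mod 11), so λ ≡ 9.
  x = λ² - 4 - 0 = 81 - 4 ≡ 0; y = λ·(4 - 0) - 0 ≡ 3. → (0, 3)

(0, 3)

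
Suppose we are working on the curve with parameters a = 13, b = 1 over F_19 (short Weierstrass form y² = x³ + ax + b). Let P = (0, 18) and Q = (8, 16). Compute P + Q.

(0, 18) + (8, 16). λ = (16 - 18)/(8 - 0) ≡ 17/8 mod 19. 8⁻¹ ≡ 12 (mod 19), so λ ≡ 14.
  x = λ² - 0 - 8 = 196 - 8 ≡ 17; y = λ·(0 - 17) - 18 ≡ 10. → (17, 10)

(17, 10)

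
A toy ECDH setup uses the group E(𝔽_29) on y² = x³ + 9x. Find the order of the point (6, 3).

2P: tangent at (6, 3): λ = (3·6² + 9)/(2·3) ≡ 1/6. 6⁻¹ ≡ 5 (mod 29), so λ ≡ 1·5 ≡ 5.
  x = λ² - 6 - 6 = 25 - 12 ≡ 13; y = λ·(6 - 13) - 3 ≡ 20. → (13, 20)
3P: (13, 20) + (6, 3). λ = (3 - 20)/(6 - 13) ≡ 12/22 mod 29. 22⁻¹ ≡ 4 (mod 29), so λ ≡ 19.
  x = λ² - 13 - 6 = 361 - 19 ≡ 23; y = λ·(13 - 23) - 20 ≡ 22. → (23, 22)
4P: (23, 22) + (6, 3). λ = (3 - 22)/(6 - 23) ≡ 10/12 mod 29. 12⁻¹ ≡ 17 (mod 29) since 12·17 = 204 ≡ 1, so λ ≡ 25.
  x = λ² - 23 - 6 = 625 - 29 ≡ 16; y = λ·(23 - 16) - 22 ≡ 8. → (16, 8)
5P: (16, 8) + (6, 3). λ = (3 - 8)/(6 - 16) ≡ 24/19 mod 29. 19⁻¹ ≡ 26 (mod 29), so λ ≡ 15.
  x = λ² - 16 - 6 = 225 - 22 ≡ 0; y = λ·(16 - 0) - 8 ≡ 0. → (0, 0)
6P: (0, 0) + (6, 3). λ = (3 - 0)/(6 - 0) ≡ 3/6 mod 29. 6⁻¹ ≡ 5 (mod 29) since 6·5 = 30 ≡ 1, so λ ≡ 15.
  x = λ² - 0 - 6 = 225 - 6 ≡ 16; y = λ·(0 - 16) - 0 ≡ 21. → (16, 21)
7P: (16, 21) + (6, 3). λ = (3 - 21)/(6 - 16) ≡ 11/19 mod 29. 19⁻¹ ≡ 26 (mod 29) since 19·26 = 494 ≡ 1, so λ ≡ 25.
  x = λ² - 16 - 6 = 625 - 22 ≡ 23; y = λ·(16 - 23) - 21 ≡ 7. → (23, 7)
8P: (23, 7) + (6, 3). λ = (3 - 7)/(6 - 23) ≡ 25/12 mod 29. 12⁻¹ ≡ 17 (mod 29) since 12·17 = 204 ≡ 1, so λ ≡ 19.
  x = λ² - 23 - 6 = 361 - 29 ≡ 13; y = λ·(23 - 13) - 7 ≡ 9. → (13, 9)
9P: (13, 9) + (6, 3). λ = (3 - 9)/(6 - 13) ≡ 23/22 mod 29. 22⁻¹ ≡ 4 (mod 29), so λ ≡ 5.
  x = λ² - 13 - 6 = 25 - 19 ≡ 6; y = λ·(13 - 6) - 9 ≡ 26. → (6, 26)
10P: (6, 26) + (6, 3): same x and y₁ ≡ -y₂, so the sum is 𝒪.
10P = 𝒪, so the order is 10.

10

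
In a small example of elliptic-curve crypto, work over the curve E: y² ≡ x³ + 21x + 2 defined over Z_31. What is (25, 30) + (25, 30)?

tangent at (25, 30): λ = (3·25² + 21)/(2·30) ≡ 5/29. 29⁻¹ ≡ 15 (mod 31), so λ ≡ 5·15 ≡ 13.
  x = λ² - 25 - 25 = 169 - 50 ≡ 26; y = λ·(25 - 26) - 30 ≡ 19. → (26, 19)

(26, 19)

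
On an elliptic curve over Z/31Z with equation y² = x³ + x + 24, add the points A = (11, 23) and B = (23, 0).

(11, 23) + (23, 0). λ = (0 - 23)/(23 - 11) ≡ 8/12 mod 31. 12⁻¹ ≡ 13 (mod 31), so λ ≡ 11.
  x = λ² - 11 - 23 = 121 - 34 ≡ 25; y = λ·(11 - 25) - 23 ≡ 9. → (25, 9)

(25, 9)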